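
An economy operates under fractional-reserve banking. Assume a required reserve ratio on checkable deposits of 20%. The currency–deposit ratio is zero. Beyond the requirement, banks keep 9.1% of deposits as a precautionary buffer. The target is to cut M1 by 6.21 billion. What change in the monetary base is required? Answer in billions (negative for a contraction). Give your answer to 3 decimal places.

The money multiplier is m = 1 / (rr + e) = 1 / (0.2 + 0.091) ≈ 3.43643.
ΔMB = ΔM / m = (−6.21) / 3.43643 ≈ -1.8071 billion.

-1.807 billion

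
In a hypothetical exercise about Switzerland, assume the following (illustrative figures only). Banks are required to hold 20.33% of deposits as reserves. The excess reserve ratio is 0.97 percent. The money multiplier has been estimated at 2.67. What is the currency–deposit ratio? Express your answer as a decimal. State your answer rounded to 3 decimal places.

0.258

Using m = 2.67. From m = (1 + c)/(c + rr + e), rearranging gives 1 + c = m·(c + rr + e), so c·(1 − m) = m·(rr + e) − 1.
Hence c = [m·(rr + e) − 1]/(1 − m) = [2.67 × (0.2033 + 0.0097) − 1] / (1 − 2.67) ≈ 0.258257.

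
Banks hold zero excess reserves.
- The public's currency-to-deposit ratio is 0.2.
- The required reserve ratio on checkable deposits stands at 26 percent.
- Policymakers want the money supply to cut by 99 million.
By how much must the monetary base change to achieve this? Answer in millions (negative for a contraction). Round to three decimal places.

-37.950 million

The money multiplier is m = (1 + c) / (rr + c) = (1 + 0.2) / (0.26 + 0.2) ≈ 2.608696.
ΔMB = ΔM / m = (−99) / 2.608696 ≈ -37.95 million.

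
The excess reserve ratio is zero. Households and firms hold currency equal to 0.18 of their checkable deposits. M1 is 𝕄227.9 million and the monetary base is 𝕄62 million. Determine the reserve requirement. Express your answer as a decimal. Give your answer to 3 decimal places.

Using m = M/MB = 227.9/62 ≈ 3.675806. Since m = (1 + c)/(c + rr + e), the denominator satisfies c + rr + e = (1 + c)/m = (1 + 0.18) / 3.675806 ≈ 0.321018.
With c = 0.18 and e = 0, the reserve requirement is 0.321018 − 0.18 − 0 = 0.141018.

0.141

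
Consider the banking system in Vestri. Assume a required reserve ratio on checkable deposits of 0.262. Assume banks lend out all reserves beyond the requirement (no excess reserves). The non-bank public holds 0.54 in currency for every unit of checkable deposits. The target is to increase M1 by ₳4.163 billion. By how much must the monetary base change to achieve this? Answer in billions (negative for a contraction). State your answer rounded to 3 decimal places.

The money multiplier is m = (1 + c) / (rr + c) = (1 + 0.54) / (0.262 + 0.54) ≈ 1.92020.
ΔMB = ΔM / m = (+4.163) / 1.92020 ≈ 2.168 billion.

₳2.168 billion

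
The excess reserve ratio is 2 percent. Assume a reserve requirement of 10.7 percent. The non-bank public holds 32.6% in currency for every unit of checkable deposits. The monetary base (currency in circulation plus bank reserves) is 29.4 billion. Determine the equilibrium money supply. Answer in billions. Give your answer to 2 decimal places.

The money multiplier is m = (1 + c) / (rr + e + c) = (1 + 0.326) / (0.107 + 0.02 + 0.326) ≈ 2.92715.
So M = m × MB = 2.92715 × 29.4 ≈ 86.0582 billion.

86.06 billion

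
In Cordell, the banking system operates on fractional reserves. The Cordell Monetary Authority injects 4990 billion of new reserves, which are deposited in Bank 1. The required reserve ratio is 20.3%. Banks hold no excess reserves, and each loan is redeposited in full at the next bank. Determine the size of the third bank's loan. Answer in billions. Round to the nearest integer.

Each bank lends a fraction (1 − rr) = 0.7970 of the deposit it receives, so Bank 3 receives 4990·0.7970^2 and lends 4990·0.7970^3 ≈ 2526.2452 billion.

2526 billion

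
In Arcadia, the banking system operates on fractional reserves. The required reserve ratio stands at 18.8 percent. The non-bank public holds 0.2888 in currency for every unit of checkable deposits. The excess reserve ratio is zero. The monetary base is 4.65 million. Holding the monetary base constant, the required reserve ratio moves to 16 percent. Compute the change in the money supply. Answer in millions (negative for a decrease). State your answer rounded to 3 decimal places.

0.784 million

Initially m₁ = (1 + 0.2888) / (0.188 + 0.2888) ≈ 2.70302, so M₁ = 2.70302 × 4.65 ≈ 12.569 million.
After the change m₂ = (1 + 0.2888) / (0.16 + 0.2888) ≈ 2.87166, so M₂ = 2.87166 × 4.65 ≈ 13.3532 million.
ΔM = M₂ − M₁ = 13.3532 − 12.569 = 0.7842 million.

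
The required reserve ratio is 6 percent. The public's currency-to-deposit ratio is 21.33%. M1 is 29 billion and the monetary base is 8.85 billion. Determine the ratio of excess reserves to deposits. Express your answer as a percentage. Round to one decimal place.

9.7%

Using m = M/MB = 29/8.85 ≈ 3.276836. Since m = (1 + c)/(c + rr + e), the denominator satisfies c + rr + e = (1 + c)/m = (1 + 0.2133) / 3.276836 ≈ 0.370266.
With c = 0.2133 and rr = 0.06, the ratio of excess reserves to deposits is 0.370266 − 0.2133 − 0.06 = 0.096966.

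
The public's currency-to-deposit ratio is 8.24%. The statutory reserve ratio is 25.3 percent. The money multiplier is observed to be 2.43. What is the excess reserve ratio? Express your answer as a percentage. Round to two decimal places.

Using m = 2.43. Since m = (1 + c)/(c + rr + e), the denominator satisfies c + rr + e = (1 + c)/m = (1 + 0.0824) / 2.43 ≈ 0.445432.
With c = 0.0824 and rr = 0.253, the excess reserve ratio is 0.445432 − 0.0824 − 0.253 = 0.110032.

11.00%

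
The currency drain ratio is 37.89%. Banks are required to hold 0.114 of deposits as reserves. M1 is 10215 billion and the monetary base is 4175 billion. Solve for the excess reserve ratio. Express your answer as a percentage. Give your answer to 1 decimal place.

Using m = M/MB = 10215/4175 ≈ 2.446707. Since m = (1 + c)/(c + rr + e), the denominator satisfies c + rr + e = (1 + c)/m = (1 + 0.3789) / 2.446707 ≈ 0.563574.
With c = 0.3789 and rr = 0.114, the excess reserve ratio is 0.563574 − 0.3789 − 0.114 = 0.070674.

7.1%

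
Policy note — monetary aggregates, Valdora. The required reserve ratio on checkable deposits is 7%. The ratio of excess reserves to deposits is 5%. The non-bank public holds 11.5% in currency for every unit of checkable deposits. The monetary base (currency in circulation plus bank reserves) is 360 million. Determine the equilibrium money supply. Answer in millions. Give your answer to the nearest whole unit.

1708 million

The money multiplier is m = (1 + c) / (rr + e + c) = (1 + 0.115) / (0.07 + 0.05 + 0.115) ≈ 4.7447.
So M = m × MB = 4.7447 × 360 = 1708.092 million.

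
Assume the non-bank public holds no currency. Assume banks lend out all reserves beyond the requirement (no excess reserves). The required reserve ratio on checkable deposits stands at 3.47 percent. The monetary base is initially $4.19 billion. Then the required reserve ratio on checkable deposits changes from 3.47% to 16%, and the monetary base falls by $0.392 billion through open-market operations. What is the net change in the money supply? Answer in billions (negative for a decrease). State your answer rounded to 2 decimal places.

-97.01 billion

Before: m₁ = 1 / (0.0347) ≈ 28.8184, MB₁ = 4.19, so M₁ = 28.8184 × 4.19 ≈ 120.7491 billion.
After: m₂ = 1 / (0.16) = 6.25, MB₂ = 4.19 − 0.392 = 3.798, so M₂ = 6.25 × 3.798 = 23.7375 billion.
ΔM = M₂ − M₁ = 23.7375 − 120.7491 = -97.0116 billion.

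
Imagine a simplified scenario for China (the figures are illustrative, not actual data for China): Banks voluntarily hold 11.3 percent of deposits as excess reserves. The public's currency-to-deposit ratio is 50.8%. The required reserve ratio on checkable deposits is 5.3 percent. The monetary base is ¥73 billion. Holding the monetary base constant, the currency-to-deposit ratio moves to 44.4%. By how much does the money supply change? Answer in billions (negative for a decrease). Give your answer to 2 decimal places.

¥9.48 billion

Initially m₁ = (1 + 0.508) / (0.053 + 0.113 + 0.508) ≈ 2.23739, so M₁ = 2.23739 × 73 ≈ 163.3295 billion.
After the change m₂ = (1 + 0.444) / (0.053 + 0.113 + 0.444) ≈ 2.36721, so M₂ = 2.36721 × 73 ≈ 172.8063 billion.
ΔM = M₂ − M₁ = 172.8063 − 163.3295 = 9.4768 billion.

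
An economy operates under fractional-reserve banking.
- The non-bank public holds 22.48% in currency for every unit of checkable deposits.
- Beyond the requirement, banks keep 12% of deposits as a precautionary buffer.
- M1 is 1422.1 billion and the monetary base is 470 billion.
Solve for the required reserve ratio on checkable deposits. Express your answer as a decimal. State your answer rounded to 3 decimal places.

Using m = M/MB = 1422.1/470 ≈ 3.025745. Since m = (1 + c)/(c + rr + e), the denominator satisfies c + rr + e = (1 + c)/m = (1 + 0.2248) / 3.025745 ≈ 0.404793.
With c = 0.2248 and e = 0.12, the required reserve ratio on checkable deposits is 0.404793 − 0.2248 − 0.12 = 0.059993.

0.060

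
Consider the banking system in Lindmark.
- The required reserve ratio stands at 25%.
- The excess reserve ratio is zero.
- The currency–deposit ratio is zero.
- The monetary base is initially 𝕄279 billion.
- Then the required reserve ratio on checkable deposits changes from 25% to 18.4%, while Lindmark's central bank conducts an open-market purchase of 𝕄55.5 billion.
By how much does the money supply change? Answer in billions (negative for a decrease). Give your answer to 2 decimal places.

𝕄701.93 billion

Before: m₁ = 1 / (0.25) = 4, MB₁ = 279, so M₁ = 4 × 279 = 1116 billion.
After: m₂ = 1 / (0.184) ≈ 5.434783, MB₂ = 279 + 55.5 = 334.5, so M₂ = 5.434783 × 334.5 ≈ 1817.9349 billion.
ΔM = M₂ − M₁ = 1817.9349 − 1116 = 701.9349 billion.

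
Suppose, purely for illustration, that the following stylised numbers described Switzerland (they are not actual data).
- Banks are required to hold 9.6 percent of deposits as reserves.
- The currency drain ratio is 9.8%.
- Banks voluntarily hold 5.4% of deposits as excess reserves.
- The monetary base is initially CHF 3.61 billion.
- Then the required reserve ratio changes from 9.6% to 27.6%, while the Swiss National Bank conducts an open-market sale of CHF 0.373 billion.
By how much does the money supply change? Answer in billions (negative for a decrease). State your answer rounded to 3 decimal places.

Before: m₁ = (1 + 0.098) / (0.096 + 0.054 + 0.098) ≈ 4.42742, MB₁ = 3.61, so M₁ = 4.42742 × 3.61 ≈ 15.983 billion.
After: m₂ = (1 + 0.098) / (0.276 + 0.054 + 0.098) ≈ 2.56542, MB₂ = 3.61 − 0.373 = 3.237, so M₂ = 2.56542 × 3.237 ≈ 8.3043 billion.
ΔM = M₂ − M₁ = 8.3043 − 15.983 = -7.6787 billion.

-7.679 billion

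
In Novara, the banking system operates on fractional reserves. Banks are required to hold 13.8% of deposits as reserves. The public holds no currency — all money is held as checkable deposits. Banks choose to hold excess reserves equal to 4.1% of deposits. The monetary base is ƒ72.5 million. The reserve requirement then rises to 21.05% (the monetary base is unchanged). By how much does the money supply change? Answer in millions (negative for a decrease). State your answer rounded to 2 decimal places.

-116.76 million

Initially m₁ = 1 / (0.138 + 0.041) ≈ 5.58659, so M₁ = 5.58659 × 72.5 ≈ 405.0278 million.
After the change m₂ = 1 / (0.2105 + 0.041) ≈ 3.97614, so M₂ = 3.97614 × 72.5 ≈ 288.2702 million.
ΔM = M₂ − M₁ = 288.2702 − 405.0278 = -116.7576 million.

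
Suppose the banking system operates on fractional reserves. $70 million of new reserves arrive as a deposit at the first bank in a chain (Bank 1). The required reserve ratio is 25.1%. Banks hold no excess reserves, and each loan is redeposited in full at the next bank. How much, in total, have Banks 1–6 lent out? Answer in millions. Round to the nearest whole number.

$172 million

Bank i lends (1 − rr)^i of the original deposit: Bank 1 lends 70·0.7490 = 52.4300, Bank 2 lends 70·0.7490² ≈ 39.2701, and so on.
Summing a geometric series: total = 70·[0.7490·(1 − 0.7490^6) / (1 − 0.7490)] ≈ 172.0039 million.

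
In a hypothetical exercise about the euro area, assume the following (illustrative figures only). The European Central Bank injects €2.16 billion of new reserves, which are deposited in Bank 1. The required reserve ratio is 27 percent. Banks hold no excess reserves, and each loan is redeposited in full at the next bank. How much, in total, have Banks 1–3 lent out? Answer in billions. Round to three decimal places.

€3.568 billion

Bank i lends (1 − rr)^i of the original deposit: Bank 1 lends 2.16·0.7300 = 1.5768, Bank 2 lends 2.16·0.7300² ≈ 1.1511, and so on.
Summing a geometric series: total = 2.16·[0.7300·(1 − 0.7300^3) / (1 − 0.7300)] ≈ 3.5681 billion.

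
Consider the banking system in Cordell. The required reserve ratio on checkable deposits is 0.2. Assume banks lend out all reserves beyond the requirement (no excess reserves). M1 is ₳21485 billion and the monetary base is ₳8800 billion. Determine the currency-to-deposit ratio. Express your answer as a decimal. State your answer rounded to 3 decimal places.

0.355

Using m = M/MB = 21485/8800 ≈ 2.441477. From m = (1 + c)/(c + rr + e), rearranging gives 1 + c = m·(c + rr + e), so c·(1 − m) = m·(rr + e) − 1.
Hence c = [m·(rr + e) − 1]/(1 − m) = [2.441477 × (0.2 + 0) − 1] / (1 − 2.441477) ≈ 0.354986.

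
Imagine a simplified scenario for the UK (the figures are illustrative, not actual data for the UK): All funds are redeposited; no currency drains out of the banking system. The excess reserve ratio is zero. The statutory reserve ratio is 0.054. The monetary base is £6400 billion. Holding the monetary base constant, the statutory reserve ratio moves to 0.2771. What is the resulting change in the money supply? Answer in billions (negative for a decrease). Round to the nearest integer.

Initially m₁ = 1 / (0.054) ≈ 18.51852, so M₁ = 18.51852 × 6400 = 118518.528 billion.
After the change m₂ = 1 / (0.2771) ≈ 3.60881, so M₂ = 3.60881 × 6400 = 23096.384 billion.
ΔM = M₂ − M₁ = 23096.384 − 118518.528 = -95422.144 billion.

-95422 billion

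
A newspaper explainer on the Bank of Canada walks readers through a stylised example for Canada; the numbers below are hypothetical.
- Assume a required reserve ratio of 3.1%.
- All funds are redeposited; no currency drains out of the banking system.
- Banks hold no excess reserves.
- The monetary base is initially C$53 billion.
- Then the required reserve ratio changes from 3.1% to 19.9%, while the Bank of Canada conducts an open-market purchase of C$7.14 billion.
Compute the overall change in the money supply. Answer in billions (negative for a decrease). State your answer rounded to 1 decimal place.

Before: m₁ = 1 / (0.031) ≈ 32.2581, MB₁ = 53, so M₁ = 32.2581 × 53 = 1709.6793 billion.
After: m₂ = 1 / (0.199) ≈ 5.0251, MB₂ = 53 + 7.14 = 60.14, so M₂ = 5.0251 × 60.14 ≈ 302.2095 billion.
ΔM = M₂ − M₁ = 302.2095 − 1709.6793 = -1407.4698 billion.

-1407.5 billion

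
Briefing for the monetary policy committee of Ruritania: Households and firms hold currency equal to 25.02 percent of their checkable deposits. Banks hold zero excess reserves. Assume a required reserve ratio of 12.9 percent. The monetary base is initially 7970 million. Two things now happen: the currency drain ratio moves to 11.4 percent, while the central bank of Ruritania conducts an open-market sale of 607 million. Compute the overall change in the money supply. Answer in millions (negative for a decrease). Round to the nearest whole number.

7478 million

Before: m₁ = (1 + 0.2502) / (0.129 + 0.2502) ≈ 3.29694, MB₁ = 7970, so M₁ = 3.29694 × 7970 = 26276.6118 million.
After: m₂ = (1 + 0.114) / (0.129 + 0.114) ≈ 4.58436, MB₂ = 7970 − 607 = 7363, so M₂ = 4.58436 × 7363 ≈ 33754.6427 million.
ΔM = M₂ − M₁ = 33754.6427 − 26276.6118 = 7478.0309 million.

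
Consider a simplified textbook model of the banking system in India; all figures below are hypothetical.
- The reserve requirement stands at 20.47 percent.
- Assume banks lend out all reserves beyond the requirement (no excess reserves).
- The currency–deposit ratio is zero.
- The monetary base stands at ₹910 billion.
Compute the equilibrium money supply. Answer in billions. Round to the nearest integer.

With no currency drain or excess reserves, the money multiplier is m = 1/rr = 1/0.2047 ≈ 4.8852.
Money supply M = m × MB = 4.8852 × 910 = 4445.532 billion.

₹4446 billion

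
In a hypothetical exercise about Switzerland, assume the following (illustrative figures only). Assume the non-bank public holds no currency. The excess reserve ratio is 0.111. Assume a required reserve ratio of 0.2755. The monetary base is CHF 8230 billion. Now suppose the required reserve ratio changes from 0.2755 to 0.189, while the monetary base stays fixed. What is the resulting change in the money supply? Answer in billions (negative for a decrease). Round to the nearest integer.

Initially m₁ = 1 / (0.2755 + 0.111) ≈ 2.58732, so M₁ = 2.58732 × 8230 = 21293.6436 billion.
After the change m₂ = 1 / (0.189 + 0.111) ≈ 3.33333, so M₂ = 3.33333 × 8230 = 27433.3059 billion.
ΔM = M₂ − M₁ = 27433.3059 − 21293.6436 = 6139.6623 billion.

CHF 6140 billion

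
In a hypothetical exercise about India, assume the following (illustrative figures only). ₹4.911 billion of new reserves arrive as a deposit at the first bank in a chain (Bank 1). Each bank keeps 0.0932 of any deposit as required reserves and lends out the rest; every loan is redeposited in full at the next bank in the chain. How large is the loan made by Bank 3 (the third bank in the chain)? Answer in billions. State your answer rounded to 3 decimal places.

₹3.662 billion

Each bank lends a fraction (1 − rr) = 0.9068 of the deposit it receives, so Bank 3 receives 4.911·0.9068^2 and lends 4.911·0.9068^3 ≈ 3.6619 billion.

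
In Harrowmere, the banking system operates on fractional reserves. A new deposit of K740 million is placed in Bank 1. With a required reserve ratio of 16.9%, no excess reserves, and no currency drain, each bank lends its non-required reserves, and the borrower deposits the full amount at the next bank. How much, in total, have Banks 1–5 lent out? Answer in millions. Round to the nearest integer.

Bank i lends (1 − rr)^i of the original deposit: Bank 1 lends 740·0.8310 = 614.9400, Bank 2 lends 740·0.8310² ≈ 511.0151, and so on.
Summing a geometric series: total = 740·[0.8310·(1 − 0.8310^5) / (1 − 0.8310)] ≈ 2196.7450 million.

K2197 million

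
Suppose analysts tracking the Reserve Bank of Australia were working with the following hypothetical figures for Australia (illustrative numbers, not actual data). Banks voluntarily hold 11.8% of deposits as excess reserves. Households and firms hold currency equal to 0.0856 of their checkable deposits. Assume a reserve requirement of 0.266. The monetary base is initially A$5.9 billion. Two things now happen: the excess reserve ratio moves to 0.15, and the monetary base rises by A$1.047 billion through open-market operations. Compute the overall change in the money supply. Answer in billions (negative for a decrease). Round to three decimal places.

Before: m₁ = (1 + 0.0856) / (0.266 + 0.118 + 0.0856) ≈ 2.31175, MB₁ = 5.9, so M₁ = 2.31175 × 5.9 ≈ 13.6393 billion.
After: m₂ = (1 + 0.0856) / (0.266 + 0.15 + 0.0856) ≈ 2.16427, MB₂ = 5.9 + 1.047 = 6.947, so M₂ = 2.16427 × 6.947 ≈ 15.0352 billion.
ΔM = M₂ − M₁ = 15.0352 − 13.6393 = 1.3959 billion.

A$1.396 billion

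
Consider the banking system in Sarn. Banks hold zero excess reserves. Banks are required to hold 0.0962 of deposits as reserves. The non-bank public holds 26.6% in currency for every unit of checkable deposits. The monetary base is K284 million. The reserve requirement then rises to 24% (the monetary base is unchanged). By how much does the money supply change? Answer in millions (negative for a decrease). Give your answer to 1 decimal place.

Initially m₁ = (1 + 0.266) / (0.0962 + 0.266) ≈ 3.49531, so M₁ = 3.49531 × 284 ≈ 992.668 million.
After the change m₂ = (1 + 0.266) / (0.24 + 0.266) ≈ 2.50198, so M₂ = 2.50198 × 284 ≈ 710.5623 million.
ΔM = M₂ − M₁ = 710.5623 − 992.668 = -282.1057 million.

-282.1 million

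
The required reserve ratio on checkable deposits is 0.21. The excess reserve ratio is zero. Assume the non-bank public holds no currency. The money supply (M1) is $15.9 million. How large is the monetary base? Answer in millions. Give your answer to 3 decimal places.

$3.339 million

With no currency drain and no excess reserves, the money multiplier is m = 1/rr = 1/0.21 ≈ 4.761905.
The monetary base is MB = M / m = 15.9 / 4.761905 ≈ 3.339 million.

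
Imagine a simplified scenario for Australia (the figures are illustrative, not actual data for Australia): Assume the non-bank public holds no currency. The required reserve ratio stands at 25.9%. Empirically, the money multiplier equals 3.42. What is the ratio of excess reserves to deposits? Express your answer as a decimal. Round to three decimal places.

Using m = 3.42. Since m = (1 + c)/(c + rr + e), the denominator satisfies c + rr + e = (1 + c)/m = (1 + 0) / 3.42 ≈ 0.292398.
With c = 0 and rr = 0.259, the ratio of excess reserves to deposits is 0.292398 − 0 − 0.259 = 0.033398.

0.033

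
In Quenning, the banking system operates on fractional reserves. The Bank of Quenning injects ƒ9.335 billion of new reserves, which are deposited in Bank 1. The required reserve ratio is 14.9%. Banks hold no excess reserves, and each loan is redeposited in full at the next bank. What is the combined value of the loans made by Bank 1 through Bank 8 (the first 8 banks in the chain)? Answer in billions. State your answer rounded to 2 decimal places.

ƒ38.65 billion

Bank i lends (1 − rr)^i of the original deposit: Bank 1 lends 9.335·0.8510 ≈ 7.9441, Bank 2 lends 9.335·0.8510² ≈ 6.7604, and so on.
Summing a geometric series: total = 9.335·[0.8510·(1 − 0.8510^8) / (1 − 0.8510)] ≈ 38.6506 billion.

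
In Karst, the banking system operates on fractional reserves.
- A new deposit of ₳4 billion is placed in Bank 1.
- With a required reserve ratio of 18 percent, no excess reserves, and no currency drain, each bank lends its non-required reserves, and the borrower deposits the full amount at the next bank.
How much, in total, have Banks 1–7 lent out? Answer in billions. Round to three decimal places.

Bank i lends (1 − rr)^i of the original deposit: Bank 1 lends 4·0.8200 = 3.2800, Bank 2 lends 4·0.8200² = 2.6896, and so on.
Summing a geometric series: total = 4·[0.8200·(1 − 0.8200^7) / (1 − 0.8200)] ≈ 13.6797 billion.

₳13.680 billion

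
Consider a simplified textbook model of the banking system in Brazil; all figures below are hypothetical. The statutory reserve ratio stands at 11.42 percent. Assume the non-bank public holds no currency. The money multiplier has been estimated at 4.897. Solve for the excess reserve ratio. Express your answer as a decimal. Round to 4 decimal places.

0.0900

Using m = 4.897. Since m = (1 + c)/(c + rr + e), the denominator satisfies c + rr + e = (1 + c)/m = (1 + 0) / 4.897 ≈ 0.204207.
With c = 0 and rr = 0.1142, the excess reserve ratio is 0.204207 − 0 − 0.1142 = 0.090007.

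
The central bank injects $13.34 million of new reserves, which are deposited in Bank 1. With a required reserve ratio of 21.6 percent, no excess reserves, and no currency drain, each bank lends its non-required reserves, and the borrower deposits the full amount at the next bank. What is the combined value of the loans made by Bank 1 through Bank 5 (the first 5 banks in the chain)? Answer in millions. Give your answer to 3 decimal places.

Bank i lends (1 − rr)^i of the original deposit: Bank 1 lends 13.34·0.7840 ≈ 10.4586, Bank 2 lends 13.34·0.7840² ≈ 8.1995, and so on.
Summing a geometric series: total = 13.34·[0.7840·(1 − 0.7840^5) / (1 − 0.7840)] ≈ 34.0776 million.

$34.078 million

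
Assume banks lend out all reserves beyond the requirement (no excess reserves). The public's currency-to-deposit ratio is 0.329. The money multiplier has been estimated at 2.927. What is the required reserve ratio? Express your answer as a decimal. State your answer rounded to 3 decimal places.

Using m = 2.927. Since m = (1 + c)/(c + rr + e), the denominator satisfies c + rr + e = (1 + c)/m = (1 + 0.329) / 2.927 ≈ 0.454049.
With c = 0.329 and e = 0, the required reserve ratio is 0.454049 − 0.329 − 0 = 0.125049.

0.125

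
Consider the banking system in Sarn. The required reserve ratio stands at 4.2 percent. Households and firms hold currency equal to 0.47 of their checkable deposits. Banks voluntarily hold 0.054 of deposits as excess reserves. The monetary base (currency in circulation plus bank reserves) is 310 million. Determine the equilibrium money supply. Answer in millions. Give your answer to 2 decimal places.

The money multiplier is m = (1 + c) / (rr + e + c) = (1 + 0.47) / (0.042 + 0.054 + 0.47) ≈ 2.597173.
So M = m × MB = 2.597173 × 310 ≈ 805.1236 million.

805.12 million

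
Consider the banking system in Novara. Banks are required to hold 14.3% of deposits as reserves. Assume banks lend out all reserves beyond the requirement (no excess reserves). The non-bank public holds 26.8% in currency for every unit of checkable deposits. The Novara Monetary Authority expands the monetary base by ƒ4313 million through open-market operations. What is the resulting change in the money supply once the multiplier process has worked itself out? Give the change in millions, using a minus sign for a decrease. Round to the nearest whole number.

ƒ13306 million

The money multiplier is m = (1 + c) / (rr + c) = (1 + 0.268) / (0.143 + 0.268) ≈ 3.08516.
The purchase adds 4313 million of base, so ΔM = m × ΔMB = 3.08516 × (+4313) ≈ 13306.2951 million.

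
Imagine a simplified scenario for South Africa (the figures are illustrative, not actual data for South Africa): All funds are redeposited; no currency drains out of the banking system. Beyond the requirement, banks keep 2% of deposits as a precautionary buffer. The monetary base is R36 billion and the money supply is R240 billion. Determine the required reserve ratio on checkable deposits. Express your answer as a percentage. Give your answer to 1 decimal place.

Using m = M/MB = 240/36 ≈ 6.666667. Since m = (1 + c)/(c + rr + e), the denominator satisfies c + rr + e = (1 + c)/m = (1 + 0) / 6.666667 ≈ 0.150000.
With c = 0 and e = 0.02, the required reserve ratio on checkable deposits is 0.150000 − 0 − 0.02 = 0.13.

13.0%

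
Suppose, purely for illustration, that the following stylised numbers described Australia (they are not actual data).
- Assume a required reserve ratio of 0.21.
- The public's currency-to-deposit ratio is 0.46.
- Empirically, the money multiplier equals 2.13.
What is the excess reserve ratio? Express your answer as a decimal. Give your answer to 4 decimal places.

0.0154

Using m = 2.13. Since m = (1 + c)/(c + rr + e), the denominator satisfies c + rr + e = (1 + c)/m = (1 + 0.46) / 2.13 ≈ 0.685446.
With c = 0.46 and rr = 0.21, the excess reserve ratio is 0.685446 − 0.46 − 0.21 = 0.015446.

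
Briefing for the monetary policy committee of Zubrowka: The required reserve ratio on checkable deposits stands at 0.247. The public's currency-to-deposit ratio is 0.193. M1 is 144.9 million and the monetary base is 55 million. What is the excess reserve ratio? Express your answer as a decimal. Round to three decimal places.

Using m = M/MB = 144.9/55 ≈ 2.634545. Since m = (1 + c)/(c + rr + e), the denominator satisfies c + rr + e = (1 + c)/m = (1 + 0.193) / 2.634545 ≈ 0.452830.
With c = 0.193 and rr = 0.247, the excess reserve ratio is 0.452830 − 0.193 − 0.247 = 0.01283.

0.013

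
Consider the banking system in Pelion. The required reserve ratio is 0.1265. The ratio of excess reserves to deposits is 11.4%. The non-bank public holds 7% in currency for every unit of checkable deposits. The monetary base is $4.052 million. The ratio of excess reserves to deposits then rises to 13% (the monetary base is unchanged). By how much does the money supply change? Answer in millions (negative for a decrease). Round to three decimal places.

Initially m₁ = (1 + 0.07) / (0.1265 + 0.114 + 0.07) ≈ 3.44605, so M₁ = 3.44605 × 4.052 ≈ 13.9634 million.
After the change m₂ = (1 + 0.07) / (0.1265 + 0.13 + 0.07) ≈ 3.27718, so M₂ = 3.27718 × 4.052 ≈ 13.2791 million.
ΔM = M₂ − M₁ = 13.2791 − 13.9634 = -0.6843 million.

-0.684 million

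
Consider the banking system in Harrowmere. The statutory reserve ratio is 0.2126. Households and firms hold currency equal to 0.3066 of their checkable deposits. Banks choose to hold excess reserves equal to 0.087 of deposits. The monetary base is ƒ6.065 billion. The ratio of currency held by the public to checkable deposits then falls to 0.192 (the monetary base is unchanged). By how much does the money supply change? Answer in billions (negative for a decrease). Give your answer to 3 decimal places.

ƒ1.634 billion

Initially m₁ = (1 + 0.3066) / (0.2126 + 0.087 + 0.3066) ≈ 2.15539, so M₁ = 2.15539 × 6.065 ≈ 13.0724 billion.
After the change m₂ = (1 + 0.192) / (0.2126 + 0.087 + 0.192) ≈ 2.42474, so M₂ = 2.42474 × 6.065 ≈ 14.706 billion.
ΔM = M₂ − M₁ = 14.706 − 13.0724 = 1.6336 billion.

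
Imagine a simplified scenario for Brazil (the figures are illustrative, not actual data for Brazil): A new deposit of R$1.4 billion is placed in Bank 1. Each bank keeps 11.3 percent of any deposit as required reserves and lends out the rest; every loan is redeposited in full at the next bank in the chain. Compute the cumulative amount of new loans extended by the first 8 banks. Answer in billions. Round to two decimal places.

R$6.78 billion

Bank i lends (1 − rr)^i of the original deposit: Bank 1 lends 1.4·0.8870 = 1.2418, Bank 2 lends 1.4·0.8870² ≈ 1.1015, and so on.
Summing a geometric series: total = 1.4·[0.8870·(1 − 0.8870^8) / (1 − 0.8870)] ≈ 6.7786 billion.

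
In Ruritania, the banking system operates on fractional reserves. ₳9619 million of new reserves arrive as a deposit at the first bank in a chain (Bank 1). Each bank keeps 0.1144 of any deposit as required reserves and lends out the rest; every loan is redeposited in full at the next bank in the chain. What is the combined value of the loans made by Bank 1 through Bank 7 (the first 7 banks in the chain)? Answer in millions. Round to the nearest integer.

Bank i lends (1 − rr)^i of the original deposit: Bank 1 lends 9619·0.8856 = 8518.5864, Bank 2 lends 9619·0.8856² ≈ 7544.0601, and so on.
Summing a geometric series: total = 9619·[0.8856·(1 − 0.8856^7) / (1 − 0.8856)] ≈ 42650.1577 million.

₳42650 million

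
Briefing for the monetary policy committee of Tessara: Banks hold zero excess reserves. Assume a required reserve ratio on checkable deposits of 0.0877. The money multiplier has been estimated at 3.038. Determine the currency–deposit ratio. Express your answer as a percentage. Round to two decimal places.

35.99%

Using m = 3.038. From m = (1 + c)/(c + rr + e), rearranging gives 1 + c = m·(c + rr + e), so c·(1 − m) = m·(rr + e) − 1.
Hence c = [m·(rr + e) − 1]/(1 − m) = [3.038 × (0.0877 + 0) − 1] / (1 − 3.038) ≈ 0.359945.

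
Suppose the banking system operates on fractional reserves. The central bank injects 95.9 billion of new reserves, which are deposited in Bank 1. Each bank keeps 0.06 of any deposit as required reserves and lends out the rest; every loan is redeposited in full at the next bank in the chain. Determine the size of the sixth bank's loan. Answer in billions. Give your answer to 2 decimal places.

66.16 billion

Each bank lends a fraction (1 − rr) = 0.9400 of the deposit it receives, so Bank 6 receives 95.9·0.9400^5 and lends 95.9·0.9400^6 ≈ 66.1585 billion.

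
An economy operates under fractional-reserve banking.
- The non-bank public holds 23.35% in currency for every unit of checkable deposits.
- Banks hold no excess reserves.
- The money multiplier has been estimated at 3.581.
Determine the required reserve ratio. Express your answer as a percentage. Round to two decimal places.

Using m = 3.581. Since m = (1 + c)/(c + rr + e), the denominator satisfies c + rr + e = (1 + c)/m = (1 + 0.2335) / 3.581 ≈ 0.344457.
With c = 0.2335 and e = 0, the required reserve ratio is 0.344457 − 0.2335 − 0 = 0.110957.

11.10%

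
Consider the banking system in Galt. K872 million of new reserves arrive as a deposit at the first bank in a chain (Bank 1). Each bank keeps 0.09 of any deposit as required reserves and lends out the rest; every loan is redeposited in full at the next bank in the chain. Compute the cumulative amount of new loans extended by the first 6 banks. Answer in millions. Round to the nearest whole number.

Bank i lends (1 − rr)^i of the original deposit: Bank 1 lends 872·0.9100 = 793.5200, Bank 2 lends 872·0.9100² = 722.1032, and so on.
Summing a geometric series: total = 872·[0.9100·(1 − 0.9100^6) / (1 − 0.9100)] ≈ 3810.0488 million.

K3810 million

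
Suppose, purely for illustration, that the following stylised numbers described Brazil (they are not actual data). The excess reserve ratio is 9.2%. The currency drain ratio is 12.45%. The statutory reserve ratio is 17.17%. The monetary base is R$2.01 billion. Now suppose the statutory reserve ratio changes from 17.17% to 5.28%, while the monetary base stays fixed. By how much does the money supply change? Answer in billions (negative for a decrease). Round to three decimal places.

R$2.571 billion

Initially m₁ = (1 + 0.1245) / (0.1717 + 0.092 + 0.1245) ≈ 2.89670, so M₁ = 2.89670 × 2.01 ≈ 5.8224 billion.
After the change m₂ = (1 + 0.1245) / (0.0528 + 0.092 + 0.1245) ≈ 4.17564, so M₂ = 4.17564 × 2.01 ≈ 8.393 billion.
ΔM = M₂ − M₁ = 8.393 − 5.8224 = 2.5706 billion.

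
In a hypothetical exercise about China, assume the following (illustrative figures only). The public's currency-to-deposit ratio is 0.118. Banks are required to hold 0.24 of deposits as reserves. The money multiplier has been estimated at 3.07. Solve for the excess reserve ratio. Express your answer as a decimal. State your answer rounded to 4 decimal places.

0.0062

Using m = 3.07. Since m = (1 + c)/(c + rr + e), the denominator satisfies c + rr + e = (1 + c)/m = (1 + 0.118) / 3.07 ≈ 0.364169.
With c = 0.118 and rr = 0.24, the excess reserve ratio is 0.364169 − 0.118 − 0.24 = 0.006169.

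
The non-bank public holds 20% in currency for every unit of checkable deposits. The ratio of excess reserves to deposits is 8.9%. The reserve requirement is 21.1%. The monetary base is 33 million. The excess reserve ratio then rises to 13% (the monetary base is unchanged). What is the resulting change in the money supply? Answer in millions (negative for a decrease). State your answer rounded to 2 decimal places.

Initially m₁ = (1 + 0.2) / (0.211 + 0.089 + 0.2) = 2.4, so M₁ = 2.4 × 33 = 79.2 million.
After the change m₂ = (1 + 0.2) / (0.211 + 0.13 + 0.2) ≈ 2.21811, so M₂ = 2.21811 × 33 ≈ 73.1976 million.
ΔM = M₂ − M₁ = 73.1976 − 79.2 = -6.0024 million.

-6.00 million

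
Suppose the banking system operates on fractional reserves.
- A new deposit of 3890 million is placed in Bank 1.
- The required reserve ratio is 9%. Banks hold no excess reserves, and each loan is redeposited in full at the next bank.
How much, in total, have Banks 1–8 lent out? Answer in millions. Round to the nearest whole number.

Bank i lends (1 − rr)^i of the original deposit: Bank 1 lends 3890·0.9100 = 3539.9000, Bank 2 lends 3890·0.9100² = 3221.3090, and so on.
Summing a geometric series: total = 3890·[0.9100·(1 − 0.9100^8) / (1 − 0.9100)] ≈ 20836.1453 million.

20836 million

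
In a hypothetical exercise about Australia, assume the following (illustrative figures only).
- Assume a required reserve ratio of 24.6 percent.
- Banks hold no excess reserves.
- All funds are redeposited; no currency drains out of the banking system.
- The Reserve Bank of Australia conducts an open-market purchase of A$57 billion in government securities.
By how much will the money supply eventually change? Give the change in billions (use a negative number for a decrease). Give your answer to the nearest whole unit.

The simple money multiplier is m = 1/rr = 1/0.246 ≈ 4.0650.
An open-market purchase increases the monetary base by 57 billion, so ΔM = m × ΔMB = 4.0650 × 57 = 231.705 billion.

A$232 billion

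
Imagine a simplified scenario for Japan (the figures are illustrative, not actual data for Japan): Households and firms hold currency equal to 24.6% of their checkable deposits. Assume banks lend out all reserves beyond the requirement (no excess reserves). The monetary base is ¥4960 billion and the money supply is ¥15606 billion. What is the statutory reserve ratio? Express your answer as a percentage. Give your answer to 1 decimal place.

15.0%

Using m = M/MB = 15606/4960 ≈ 3.146371. Since m = (1 + c)/(c + rr + e), the denominator satisfies c + rr + e = (1 + c)/m = (1 + 0.246) / 3.146371 ≈ 0.396012.
With c = 0.246 and e = 0, the statutory reserve ratio is 0.396012 − 0.246 − 0 = 0.150012.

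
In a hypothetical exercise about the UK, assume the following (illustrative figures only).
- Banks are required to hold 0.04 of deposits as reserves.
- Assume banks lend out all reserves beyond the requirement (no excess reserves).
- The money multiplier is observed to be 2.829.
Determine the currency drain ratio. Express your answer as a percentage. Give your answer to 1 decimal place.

Using m = 2.829. From m = (1 + c)/(c + rr + e), rearranging gives 1 + c = m·(c + rr + e), so c·(1 − m) = m·(rr + e) − 1.
Hence c = [m·(rr + e) − 1]/(1 − m) = [2.829 × (0.04 + 0) − 1] / (1 − 2.829) ≈ 0.484877.

48.5%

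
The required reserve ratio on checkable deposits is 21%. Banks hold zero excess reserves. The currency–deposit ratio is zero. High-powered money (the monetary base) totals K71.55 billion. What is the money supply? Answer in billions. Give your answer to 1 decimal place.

With no currency drain or excess reserves, the money multiplier is m = 1/rr = 1/0.21 ≈ 4.7619.
Money supply M = m × MB = 4.7619 × 71.55 ≈ 340.7139 billion.

K340.7 billion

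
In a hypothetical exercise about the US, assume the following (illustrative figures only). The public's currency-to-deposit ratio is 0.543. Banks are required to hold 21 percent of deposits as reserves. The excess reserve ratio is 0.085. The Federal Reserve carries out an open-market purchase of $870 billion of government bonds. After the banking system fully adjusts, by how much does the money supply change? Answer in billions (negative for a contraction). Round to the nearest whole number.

The money multiplier is m = (1 + c) / (rr + e + c) = (1 + 0.543) / (0.21 + 0.085 + 0.543) ≈ 1.8413.
The purchase adds 870 billion of base, so ΔM = m × ΔMB = 1.8413 × (+870) = 1601.931 billion.

$1602 billion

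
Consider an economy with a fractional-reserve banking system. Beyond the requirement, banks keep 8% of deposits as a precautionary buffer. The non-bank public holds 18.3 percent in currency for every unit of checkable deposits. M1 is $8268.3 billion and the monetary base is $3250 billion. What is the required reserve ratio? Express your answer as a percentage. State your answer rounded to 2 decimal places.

20.20%

Using m = M/MB = 8268.3/3250 ≈ 2.544092. Since m = (1 + c)/(c + rr + e), the denominator satisfies c + rr + e = (1 + c)/m = (1 + 0.183) / 2.544092 ≈ 0.464999.
With c = 0.183 and e = 0.08, the required reserve ratio is 0.464999 − 0.183 − 0.08 = 0.201999.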